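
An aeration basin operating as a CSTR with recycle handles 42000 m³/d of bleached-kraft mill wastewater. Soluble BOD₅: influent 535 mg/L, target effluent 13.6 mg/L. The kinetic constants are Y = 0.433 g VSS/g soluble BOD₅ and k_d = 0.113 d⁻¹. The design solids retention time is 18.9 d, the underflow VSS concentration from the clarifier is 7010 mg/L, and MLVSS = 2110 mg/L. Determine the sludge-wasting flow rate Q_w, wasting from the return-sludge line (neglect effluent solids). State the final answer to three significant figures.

Q_w ≈ 431 m³/d

Rearranging the biomass balance for a CMAS with decay, V = Y·Q·ΔS·θ_c / [X·(1+k_d θ_c)] = 0.433 × 42000 × (535 − 13.6) × 18.9 / [2110 × (1 + 0.113 × 18.9)] = 1.79×10^8 / 6616 = 27087 m³.
Q_w = (V·X)/(θ_c X_r) = 27087 × 2110 / (18.9 × 7010) = 431.4 m³/d.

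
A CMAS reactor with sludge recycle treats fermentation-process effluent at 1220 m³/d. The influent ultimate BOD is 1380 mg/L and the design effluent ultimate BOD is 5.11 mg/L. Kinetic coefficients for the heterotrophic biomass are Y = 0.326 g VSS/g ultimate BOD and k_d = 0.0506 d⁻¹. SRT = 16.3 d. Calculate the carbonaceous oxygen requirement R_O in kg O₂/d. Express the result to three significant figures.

Observed yield with endogenous decay: Y_obs = Y / (1 + k_d·θ_c) = 0.326 / (1 + 0.0506 × 16.3) = 0.326 / 1.825 = 0.1787 g VSS/g ultimate BOD.
ΔS = 1380 − 5.11 = 1375 mg/L, so the substrate removal rate is 1220 × 1375/1000 = 1677 kg ultimate BOD/d.
Net sludge production P_X = 0.1787 × 1677 = 299.7 kg VSS/d.
Carbonaceous O₂ demand = substrate oxidised − cell-mass equivalent = 1677 − 1.42 × 299.7 = 1252 kg O₂/d.

R_O ≈ 1250 kg O₂/d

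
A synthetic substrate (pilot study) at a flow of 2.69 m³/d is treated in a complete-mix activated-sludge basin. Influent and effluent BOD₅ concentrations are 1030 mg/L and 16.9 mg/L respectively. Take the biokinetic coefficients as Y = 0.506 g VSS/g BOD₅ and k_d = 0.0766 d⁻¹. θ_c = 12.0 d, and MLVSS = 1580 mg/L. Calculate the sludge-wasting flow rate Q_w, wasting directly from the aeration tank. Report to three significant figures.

Q_w ≈ 0.455 m³/d

From the SRT design equation V = Y Q (S₀−S) θ_c / [X (1 + k_d θ_c)] = 0.506 × 2.69 × (1030 − 16.9) × 12.0 / [1580 × (1 + 0.0766 × 12.0)] = 1.65×10^4 / 3032 = 5.457 m³.
With mixed-liquor wasting, θ_c = V/Q_w, so Q_w = V/θ_c = 5.457/12.0 = 0.4548 m³/d.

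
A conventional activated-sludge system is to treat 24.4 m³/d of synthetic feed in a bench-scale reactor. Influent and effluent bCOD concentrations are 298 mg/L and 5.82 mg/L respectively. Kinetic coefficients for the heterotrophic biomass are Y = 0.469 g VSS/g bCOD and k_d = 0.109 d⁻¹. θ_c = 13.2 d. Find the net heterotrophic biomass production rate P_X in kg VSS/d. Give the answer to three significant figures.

Y_obs = Y / (1 + k_d θ_c) = 0.469 / (1 + 0.109 × 13.2) = 0.469 / 2.439 = 0.1923.
Q·(S₀ − S) = 24.4 × (298 − 5.82) × 10⁻³ = 7.129 kg/d removed.
Net biomass production P_X = Y_obs × Q·(S₀ − S) = 0.1923 × 7.129 = 1.371 kg VSS/d.

P_X ≈ 1.37 kg VSS/d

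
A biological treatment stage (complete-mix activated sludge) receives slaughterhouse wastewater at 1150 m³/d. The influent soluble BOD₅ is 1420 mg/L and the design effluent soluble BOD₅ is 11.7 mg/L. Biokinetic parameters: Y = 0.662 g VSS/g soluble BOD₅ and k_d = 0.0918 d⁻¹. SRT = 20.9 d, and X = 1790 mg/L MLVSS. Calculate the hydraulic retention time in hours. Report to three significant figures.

Rearranging the biomass balance for a CMAS with decay, V = Y·Q·ΔS·θ_c / [X·(1+k_d θ_c)] = 0.662 × 1150 × (1420 − 11.7) × 20.9 / [1790 × (1 + 0.0918 × 20.9)] = 2.24×10^7 / 5224 = 4289 m³.
Hydraulic retention time τ = V/Q = 4289 / 1150 = 3.730 d = 89.51 h.

τ ≈ 89.5 h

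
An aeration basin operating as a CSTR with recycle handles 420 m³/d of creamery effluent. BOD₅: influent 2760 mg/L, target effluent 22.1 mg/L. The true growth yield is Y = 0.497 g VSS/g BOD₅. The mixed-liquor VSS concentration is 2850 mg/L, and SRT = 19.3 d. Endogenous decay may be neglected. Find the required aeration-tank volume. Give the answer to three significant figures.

V ≈ 3870 m³

With k_d = 0 the design equation reduces to V = Y Q (S₀−S) θ_c / X = 0.497 × 420 × (2760 − 22.1) × 19.3 / 2850 = 3870 m³.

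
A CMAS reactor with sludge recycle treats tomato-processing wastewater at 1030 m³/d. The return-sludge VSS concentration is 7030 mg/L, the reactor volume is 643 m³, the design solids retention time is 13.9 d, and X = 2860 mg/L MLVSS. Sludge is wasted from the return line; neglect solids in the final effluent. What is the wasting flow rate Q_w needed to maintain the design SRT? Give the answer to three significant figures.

θ_c = V·X/(Q_w·X_r) when wasting from the recycle, so Q_w = V·X/(θ_c·X_r) = 643.0 × 2860 / (13.9 × 7030) = 18.82 m³/d.

Q_w ≈ 18.8 m³/d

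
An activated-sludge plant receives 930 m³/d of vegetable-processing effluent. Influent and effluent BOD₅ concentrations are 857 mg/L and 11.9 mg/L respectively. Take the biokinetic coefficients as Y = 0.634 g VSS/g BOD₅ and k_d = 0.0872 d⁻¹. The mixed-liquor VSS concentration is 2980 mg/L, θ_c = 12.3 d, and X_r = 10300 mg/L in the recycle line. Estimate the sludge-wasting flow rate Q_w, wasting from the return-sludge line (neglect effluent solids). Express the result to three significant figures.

Rearranging the biomass balance for a CMAS with decay, V = Y·Q·ΔS·θ_c / [X·(1+k_d θ_c)] = 0.634 × 930 × (857 − 11.9) × 12.3 / [2980 × (1 + 0.0872 × 12.3)] = 6.13×10^6 / 6176 = 992.3 m³.
Wasting from the return line (neglecting effluent solids): Q_w = V·X / (θ_c·X_r) = 992.3 × 2980 / (12.3 × 10300) = 23.34 m³/d.

Q_w ≈ 23.3 m³/d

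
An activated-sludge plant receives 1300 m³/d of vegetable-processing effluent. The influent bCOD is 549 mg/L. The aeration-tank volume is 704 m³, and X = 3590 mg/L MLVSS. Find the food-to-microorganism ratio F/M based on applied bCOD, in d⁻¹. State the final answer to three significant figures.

F/M ≈ 0.282 d⁻¹

F/M = Q·S₀ / (V·X) = 1300 × 549 / (704.0 × 3590) = 0.2824 g bCOD·(g VSS·d)⁻¹.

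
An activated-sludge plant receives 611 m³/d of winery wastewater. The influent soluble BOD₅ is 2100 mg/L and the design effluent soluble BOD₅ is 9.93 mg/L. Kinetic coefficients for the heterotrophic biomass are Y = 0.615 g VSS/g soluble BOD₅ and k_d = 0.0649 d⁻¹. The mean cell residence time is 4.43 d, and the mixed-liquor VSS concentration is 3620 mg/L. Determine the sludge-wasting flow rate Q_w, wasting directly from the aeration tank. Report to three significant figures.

Steady-state biomass mass balance: V·X·(1 + k_d·θ_c) = Y·Q·(S₀ − S)·θ_c, so V = 0.615 × 611 × (2100 − 9.93) × 4.43 / [3620 × (1 + 0.0649 × 4.43)] = 3.48×10^6 / 4661 = 746.5 m³.
With mixed-liquor wasting, θ_c = V/Q_w, so Q_w = V/θ_c = 746.5/4.43 = 168.5 m³/d.

Q_w ≈ 169 m³/d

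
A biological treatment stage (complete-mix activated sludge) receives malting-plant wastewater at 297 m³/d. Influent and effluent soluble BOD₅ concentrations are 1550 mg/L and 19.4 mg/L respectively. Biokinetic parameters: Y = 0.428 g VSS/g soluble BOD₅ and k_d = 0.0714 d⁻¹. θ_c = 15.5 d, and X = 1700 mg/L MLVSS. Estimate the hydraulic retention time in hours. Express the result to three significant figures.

Rearranging the biomass balance for a CMAS with decay, V = Y·Q·ΔS·θ_c / [X·(1+k_d θ_c)] = 0.428 × 297 × (1550 − 19.4) × 15.5 / [1700 × (1 + 0.0714 × 15.5)] = 3.02×10^6 / 3581 = 842.1 m³.
HRT = V/Q = 842.1 m³ / 297 m³·d⁻¹ = 2.835 d × 24 = 68.05 h.

τ ≈ 68.0 h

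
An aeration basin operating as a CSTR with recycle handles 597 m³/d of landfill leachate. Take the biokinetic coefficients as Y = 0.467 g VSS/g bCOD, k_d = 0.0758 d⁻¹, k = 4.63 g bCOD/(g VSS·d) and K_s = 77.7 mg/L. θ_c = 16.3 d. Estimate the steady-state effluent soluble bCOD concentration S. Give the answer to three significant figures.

S ≈ 5.26 mg/L

For a completely mixed reactor with recycle the Lawrence–McCarty relation gives S = K_s·(1 + k_d·θ_c) / [θ_c·(Y·k − k_d) − 1] = 77.7 × (1 + 0.0758 × 16.3) / [16.3 × (0.467 × 4.63 − 0.0758) − 1] = 173.7 / 33.01 = 5.262 mg/L.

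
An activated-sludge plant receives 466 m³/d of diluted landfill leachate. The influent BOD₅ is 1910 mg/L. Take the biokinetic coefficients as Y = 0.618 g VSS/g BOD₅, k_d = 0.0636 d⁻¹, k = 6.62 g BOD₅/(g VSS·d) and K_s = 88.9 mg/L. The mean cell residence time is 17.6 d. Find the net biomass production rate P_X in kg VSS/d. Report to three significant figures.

P_X ≈ 259 kg VSS/d

For a completely mixed reactor with recycle the Lawrence–McCarty relation gives S = K_s·(1 + k_d·θ_c) / [θ_c·(Y·k − k_d) − 1] = 88.9 × (1 + 0.0636 × 17.6) / [17.6 × (0.618 × 6.62 − 0.0636) − 1] = 188.4 / 69.89 = 2.696 mg/L.
Y_obs = Y / (1 + k_d θ_c) = 0.618 / (1 + 0.0636 × 17.6) = 0.618 / 2.119 = 0.2916.
Substrate removed = Q·(S₀ − S) = 466 m³/d × (1910 − 2.70) g/m³ = 8.89×10^5 g/d = 888.8 kg/d.
P_X = Y_obs · Q(S₀ − S) = 0.2916 × 888.8 = 259.2 kg VSS/d.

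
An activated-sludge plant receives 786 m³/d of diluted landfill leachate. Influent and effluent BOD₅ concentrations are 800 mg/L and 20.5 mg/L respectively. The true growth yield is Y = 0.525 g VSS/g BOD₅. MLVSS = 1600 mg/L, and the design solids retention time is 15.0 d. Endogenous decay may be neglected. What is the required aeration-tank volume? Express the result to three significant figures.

Biomass mass balance (decay neglected): V·X = Y·Q·(S₀ − S)·θ_c, so V = 0.525 × 786 × (800 − 20.5) × 15.0 / 1600 = 3016 m³.

V ≈ 3020 m³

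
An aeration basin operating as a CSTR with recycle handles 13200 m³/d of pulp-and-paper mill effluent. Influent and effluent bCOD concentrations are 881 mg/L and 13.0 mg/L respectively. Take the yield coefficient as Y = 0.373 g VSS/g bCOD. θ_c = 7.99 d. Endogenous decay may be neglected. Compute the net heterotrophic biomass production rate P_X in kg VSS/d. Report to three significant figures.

P_X ≈ 4270 kg VSS/d

Since k_d ≈ 0, Y_obs = Y = 0.373 g VSS/g bCOD.
Mass of bCOD removed per day: Q(S₀ − S) = 13200 × 868.0 g/m³ = 11458 kg/d.
So the net sludge growth is P_X = 0.3730 × 11458 = 4274 kg VSS/d.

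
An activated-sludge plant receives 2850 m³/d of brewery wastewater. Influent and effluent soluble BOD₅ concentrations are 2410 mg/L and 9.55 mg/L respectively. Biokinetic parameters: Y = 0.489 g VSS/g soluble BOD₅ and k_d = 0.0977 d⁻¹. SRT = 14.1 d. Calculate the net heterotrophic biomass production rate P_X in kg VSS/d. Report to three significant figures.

P_X ≈ 1410 kg VSS/d

The observed yield is Y_obs = Y/(1 + k_d·θ_c) = 0.489 / (1 + 0.0977 × 14.1) = 0.489 / 2.378 = 0.2057 g VSS per g soluble BOD₅ removed.
ΔS = 2410 − 9.55 = 2400 mg/L, so the substrate removal rate is 2850 × 2400/1000 = 6841 kg soluble BOD₅/d.
P_X = Y_obs · Q(S₀ − S) = 0.2057 × 6841 = 1407 kg VSS/d.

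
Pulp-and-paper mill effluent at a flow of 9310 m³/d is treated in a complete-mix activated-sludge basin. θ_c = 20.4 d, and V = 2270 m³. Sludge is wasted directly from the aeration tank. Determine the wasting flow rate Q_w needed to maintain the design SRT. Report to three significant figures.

For wasting at MLVSS concentration, Q_w = V/θ_c = 2270/20.4 = 111.3 m³/d.

Q_w ≈ 111 m³/d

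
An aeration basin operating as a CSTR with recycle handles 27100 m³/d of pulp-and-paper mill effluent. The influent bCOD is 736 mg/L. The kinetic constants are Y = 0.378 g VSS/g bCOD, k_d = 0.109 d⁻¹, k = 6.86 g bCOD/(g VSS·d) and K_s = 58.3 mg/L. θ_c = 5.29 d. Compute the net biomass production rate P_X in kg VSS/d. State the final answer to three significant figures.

P_X ≈ 4730 kg VSS/d

For a completely mixed reactor with recycle the Lawrence–McCarty relation gives S = K_s·(1 + k_d·θ_c) / [θ_c·(Y·k − k_d) − 1] = 58.3 × (1 + 0.109 × 5.29) / [5.29 × (0.378 × 6.86 − 0.109) − 1] = 91.92 / 12.14 = 7.571 mg/L.
Y_obs = Y / (1 + k_d θ_c) = 0.378 / (1 + 0.109 × 5.29) = 0.378 / 1.577 = 0.2398.
Mass of bCOD removed per day: Q(S₀ − S) = 27100 × 728.4 g/m³ = 19740 kg/d.
P_X = Y_obs · Q(S₀ − S) = 0.2398 × 19740 = 4733 kg VSS/d.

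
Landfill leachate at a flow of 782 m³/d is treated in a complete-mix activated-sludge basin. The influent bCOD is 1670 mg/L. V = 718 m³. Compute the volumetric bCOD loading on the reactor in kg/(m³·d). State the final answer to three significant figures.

Applied bCOD load per unit volume = Q·S₀/V = (782 × 1670/1000)/718.0 = 1.819 kg bCOD·m⁻³·d⁻¹.

L_v ≈ 1.82 kg bCOD/(m³·d)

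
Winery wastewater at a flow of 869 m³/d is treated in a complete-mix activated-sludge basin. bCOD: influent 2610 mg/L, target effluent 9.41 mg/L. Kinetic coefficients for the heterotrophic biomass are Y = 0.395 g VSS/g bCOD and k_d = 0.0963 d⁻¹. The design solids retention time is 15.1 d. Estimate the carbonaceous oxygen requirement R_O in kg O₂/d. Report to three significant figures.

Observed yield with endogenous decay: Y_obs = Y / (1 + k_d·θ_c) = 0.395 / (1 + 0.0963 × 15.1) = 0.395 / 2.454 = 0.1610 g VSS/g bCOD.
ΔS = 2610 − 9.41 = 2601 mg/L, so the substrate removal rate is 869 × 2601/1000 = 2260 kg bCOD/d.
P_X = Y_obs·Q·(S₀ − S) = 0.1610 × 2260 = 363.7 kg VSS/d.
R_O = Q·(S₀ − S) − 1.42·P_X = 2260 − 1.42 × 363.7 = 1743 kg O₂/d.

R_O ≈ 1740 kg O₂/d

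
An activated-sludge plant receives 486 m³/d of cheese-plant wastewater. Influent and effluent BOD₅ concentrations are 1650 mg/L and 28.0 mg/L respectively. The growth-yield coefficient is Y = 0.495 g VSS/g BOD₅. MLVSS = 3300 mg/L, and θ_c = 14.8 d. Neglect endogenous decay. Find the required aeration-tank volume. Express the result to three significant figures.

V·X = Y·Q·ΔS·θ_c gives V = 0.495 × 486 × (1650 − 28.0) × 14.8 / 3300 = 1750 m³.

V ≈ 1750 m³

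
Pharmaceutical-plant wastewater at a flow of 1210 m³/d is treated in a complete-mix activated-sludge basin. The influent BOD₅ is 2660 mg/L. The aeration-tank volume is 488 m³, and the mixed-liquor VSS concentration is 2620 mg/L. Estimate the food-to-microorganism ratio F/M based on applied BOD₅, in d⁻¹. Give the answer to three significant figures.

F/M = applied load / biomass = Q·S₀/(V·X) = 1210 × 2660 / (488.0 × 2620) = 2.517 d⁻¹.

F/M ≈ 2.52 d⁻¹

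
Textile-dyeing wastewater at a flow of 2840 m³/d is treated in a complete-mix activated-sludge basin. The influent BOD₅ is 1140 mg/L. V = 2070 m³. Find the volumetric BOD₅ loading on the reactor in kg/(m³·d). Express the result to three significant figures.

L_v ≈ 1.56 kg BOD₅/(m³·d)

L_v = Q S₀ / V = 2840 × 1140 × 10⁻³ / 2070 = 1.564 kg/(m³·d).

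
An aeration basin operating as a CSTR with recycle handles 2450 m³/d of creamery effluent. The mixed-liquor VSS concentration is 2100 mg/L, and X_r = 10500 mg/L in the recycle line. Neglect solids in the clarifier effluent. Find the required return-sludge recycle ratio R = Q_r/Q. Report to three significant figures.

R = Q_r/Q = X/(X_r − X) = 2100 / (10500 − 2100) = 0.2500.

R ≈ 0.250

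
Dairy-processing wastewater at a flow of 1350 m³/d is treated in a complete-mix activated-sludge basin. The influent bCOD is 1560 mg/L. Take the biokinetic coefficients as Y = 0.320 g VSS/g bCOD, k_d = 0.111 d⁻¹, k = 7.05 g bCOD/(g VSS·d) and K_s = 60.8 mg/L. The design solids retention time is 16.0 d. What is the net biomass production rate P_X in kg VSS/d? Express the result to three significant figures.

Effluent substrate depends only on kinetics and SRT: S = K_s(1 + k_d θ_c) / [θ_c(Yk − k_d) − 1] = 60.8 × (1 + 0.111 × 16.0) / [16.0 × (0.320 × 7.05 − 0.111) − 1] = 168.8 / 33.32 = 5.065 mg/L.
The observed yield is Y_obs = Y/(1 + k_d·θ_c) = 0.320 / (1 + 0.111 × 16.0) = 0.320 / 2.776 = 0.1153 g VSS per g bCOD removed.
Substrate removed = Q·(S₀ − S) = 1350 m³/d × (1560 − 5.07) g/m³ = 2.1×10^6 g/d = 2099 kg/d.
So the net sludge growth is P_X = 0.1153 × 2099 = 242.0 kg VSS/d.

P_X ≈ 242 kg VSS/d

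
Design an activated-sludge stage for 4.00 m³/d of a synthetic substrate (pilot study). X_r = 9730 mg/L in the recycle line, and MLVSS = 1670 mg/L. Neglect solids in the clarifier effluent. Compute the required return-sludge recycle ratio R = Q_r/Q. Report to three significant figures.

Mass balance around the secondary clarifier (neglecting effluent solids): R = X / (X_r − X) = 1670 / (9730 − 1670) = 0.2072.

R ≈ 0.207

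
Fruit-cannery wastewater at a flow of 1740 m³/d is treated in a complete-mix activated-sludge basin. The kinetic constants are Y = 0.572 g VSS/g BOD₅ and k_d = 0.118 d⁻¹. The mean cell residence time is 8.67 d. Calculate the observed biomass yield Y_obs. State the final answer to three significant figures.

Correct the yield for decay: Y_obs = Y/(1 + k_d θ_c) = 0.572 / (1 + 0.118 × 8.67) = 0.572 / 2.023 = 0.2827.

Y_obs ≈ 0.283 g VSS/g BOD₅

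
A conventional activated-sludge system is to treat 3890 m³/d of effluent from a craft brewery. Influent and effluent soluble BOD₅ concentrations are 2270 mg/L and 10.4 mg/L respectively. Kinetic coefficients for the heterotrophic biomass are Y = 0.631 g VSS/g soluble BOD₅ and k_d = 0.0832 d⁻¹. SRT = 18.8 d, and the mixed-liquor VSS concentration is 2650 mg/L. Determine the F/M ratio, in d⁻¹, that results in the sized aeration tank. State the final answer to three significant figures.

Rearranging the biomass balance for a CMAS with decay, V = Y·Q·ΔS·θ_c / [X·(1+k_d θ_c)] = 0.631 × 3890 × (2270 − 10.4) × 18.8 / [2650 × (1 + 0.0832 × 18.8)] = 1.04×10^8 / 6795 = 15345 m³.
F/M = applied load / biomass = Q·S₀/(V·X) = 3890 × 2270 / (15345 × 2650) = 0.2171 d⁻¹.

F/M ≈ 0.217 d⁻¹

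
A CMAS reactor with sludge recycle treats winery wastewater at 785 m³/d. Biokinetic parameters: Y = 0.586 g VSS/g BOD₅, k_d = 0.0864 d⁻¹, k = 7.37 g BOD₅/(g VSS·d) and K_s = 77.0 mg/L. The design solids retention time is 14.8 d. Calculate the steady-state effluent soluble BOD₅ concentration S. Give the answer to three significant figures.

S ≈ 2.85 mg/L

For a completely mixed reactor with recycle the Lawrence–McCarty relation gives S = K_s·(1 + k_d·θ_c) / [θ_c·(Y·k − k_d) − 1] = 77.0 × (1 + 0.0864 × 14.8) / [14.8 × (0.586 × 7.37 − 0.0864) − 1] = 175.5 / 61.64 = 2.847 mg/L.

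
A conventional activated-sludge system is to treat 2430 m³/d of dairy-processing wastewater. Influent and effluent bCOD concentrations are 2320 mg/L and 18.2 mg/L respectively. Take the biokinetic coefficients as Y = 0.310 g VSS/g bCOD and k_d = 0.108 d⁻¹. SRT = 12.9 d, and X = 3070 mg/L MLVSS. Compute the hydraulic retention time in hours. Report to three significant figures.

Steady-state biomass mass balance: V·X·(1 + k_d·θ_c) = Y·Q·(S₀ − S)·θ_c, so V = 0.310 × 2430 × (2320 − 18.2) × 12.9 / [3070 × (1 + 0.108 × 12.9)] = 2.24×10^7 / 7347 = 3044 m³.
Hydraulic retention time τ = V/Q = 3044 / 2430 = 1.253 d = 30.07 h.

τ ≈ 30.1 h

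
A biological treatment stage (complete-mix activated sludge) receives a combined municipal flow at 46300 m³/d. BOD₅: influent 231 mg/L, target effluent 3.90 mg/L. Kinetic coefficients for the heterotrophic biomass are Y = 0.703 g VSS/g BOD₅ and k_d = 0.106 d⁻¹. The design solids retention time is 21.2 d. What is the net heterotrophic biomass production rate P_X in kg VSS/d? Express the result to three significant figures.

P_X ≈ 2280 kg VSS/d

Observed yield with endogenous decay: Y_obs = Y / (1 + k_d·θ_c) = 0.703 / (1 + 0.106 × 21.2) = 0.703 / 3.247 = 0.2165 g VSS/g BOD₅.
Mass of BOD₅ removed per day: Q(S₀ − S) = 46300 × 227.1 g/m³ = 10515 kg/d.
So the net sludge growth is P_X = 0.2165 × 10515 = 2276 kg VSS/d.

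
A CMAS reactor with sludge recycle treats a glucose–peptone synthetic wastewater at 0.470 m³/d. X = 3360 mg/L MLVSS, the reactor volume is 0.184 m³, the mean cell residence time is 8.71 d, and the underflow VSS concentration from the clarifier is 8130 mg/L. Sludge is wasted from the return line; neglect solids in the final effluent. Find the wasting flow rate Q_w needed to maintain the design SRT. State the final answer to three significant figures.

Q_w = (V·X)/(θ_c X_r) = 0.1840 × 3360 / (8.71 × 8130) = 0.008731 m³/d.

Q_w ≈ 0.00873 m³/d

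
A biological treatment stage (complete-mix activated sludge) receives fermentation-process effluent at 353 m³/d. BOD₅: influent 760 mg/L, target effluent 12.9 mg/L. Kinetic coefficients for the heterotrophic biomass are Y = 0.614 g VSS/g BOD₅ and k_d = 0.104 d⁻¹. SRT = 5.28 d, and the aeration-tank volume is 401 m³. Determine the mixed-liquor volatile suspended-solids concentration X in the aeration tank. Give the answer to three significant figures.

X ≈ 1380 mg/L

X = Y·Q·ΔS·θ_c / [V·(1 + k_d θ_c)] = 0.614 × 353 × (760 − 12.9) × 5.28 / [401 × (1 + 0.104 × 5.28)] = 1376 mg/L.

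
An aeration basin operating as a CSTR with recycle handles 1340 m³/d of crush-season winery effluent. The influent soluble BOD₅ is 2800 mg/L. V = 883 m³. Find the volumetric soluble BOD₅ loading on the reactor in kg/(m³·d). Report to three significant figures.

Applied soluble BOD₅ load per unit volume = Q·S₀/V = (1340 × 2800/1000)/883.0 = 4.249 kg soluble BOD₅·m⁻³·d⁻¹.

L_v ≈ 4.25 kg soluble BOD₅/(m³·d)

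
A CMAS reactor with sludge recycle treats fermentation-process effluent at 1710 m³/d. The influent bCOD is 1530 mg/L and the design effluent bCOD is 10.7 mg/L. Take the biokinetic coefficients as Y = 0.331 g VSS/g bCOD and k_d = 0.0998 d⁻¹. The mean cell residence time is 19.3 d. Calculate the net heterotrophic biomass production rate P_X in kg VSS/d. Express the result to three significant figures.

Correct the yield for decay: Y_obs = Y/(1 + k_d θ_c) = 0.331 / (1 + 0.0998 × 19.3) = 0.331 / 2.926 = 0.1131.
ΔS = 1530 − 10.7 = 1519 mg/L, so the substrate removal rate is 1710 × 1519/1000 = 2598 kg bCOD/d.
So the net sludge growth is P_X = 0.1131 × 2598 = 293.9 kg VSS/d.

P_X ≈ 294 kg VSS/d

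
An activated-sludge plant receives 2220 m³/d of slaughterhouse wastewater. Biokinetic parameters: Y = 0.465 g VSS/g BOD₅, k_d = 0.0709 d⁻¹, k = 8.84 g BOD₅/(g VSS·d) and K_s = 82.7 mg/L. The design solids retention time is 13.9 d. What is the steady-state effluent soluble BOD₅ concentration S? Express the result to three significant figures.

From the Monod/SRT balance for a CMAS, S = K_s·(1+k_d θ_c)/[θ_c·(Y k − k_d) − 1] = 82.7 × (1 + 0.0709 × 13.9) / [13.9 × (0.465 × 8.84 − 0.0709) − 1] = 164.2 / 55.15 = 2.977 mg/L.

S ≈ 2.98 mg/L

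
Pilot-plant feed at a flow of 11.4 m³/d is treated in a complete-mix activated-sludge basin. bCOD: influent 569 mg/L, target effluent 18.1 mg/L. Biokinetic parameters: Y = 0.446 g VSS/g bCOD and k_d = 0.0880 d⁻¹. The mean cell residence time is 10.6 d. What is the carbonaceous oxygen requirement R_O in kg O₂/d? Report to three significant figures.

R_O ≈ 4.22 kg O₂/d

The observed yield is Y_obs = Y/(1 + k_d·θ_c) = 0.446 / (1 + 0.0880 × 10.6) = 0.446 / 1.933 = 0.2308 g VSS per g bCOD removed.
ΔS = 569 − 18.1 = 550.9 mg/L, so the substrate removal rate is 11.4 × 550.9/1000 = 6.280 kg bCOD/d.
Biomass synthesised: P_X = Y_obs × 6.280 = 1.449 kg VSS/d.
R_O = Q·ΔS − 1.42 P_X = 6.280 − 2.058 = 4.222 kg O₂/d.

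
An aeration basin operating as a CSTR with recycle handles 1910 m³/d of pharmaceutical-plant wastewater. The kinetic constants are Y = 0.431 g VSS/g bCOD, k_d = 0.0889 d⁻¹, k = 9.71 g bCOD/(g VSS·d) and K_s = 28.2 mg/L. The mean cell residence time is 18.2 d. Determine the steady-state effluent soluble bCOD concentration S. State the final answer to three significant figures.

S ≈ 1.00 mg/L

From the Monod/SRT balance for a CMAS, S = K_s·(1+k_d θ_c)/[θ_c·(Y k − k_d) − 1] = 28.2 × (1 + 0.0889 × 18.2) / [18.2 × (0.431 × 9.71 − 0.0889) − 1] = 73.83 / 73.55 = 1.004 mg/L.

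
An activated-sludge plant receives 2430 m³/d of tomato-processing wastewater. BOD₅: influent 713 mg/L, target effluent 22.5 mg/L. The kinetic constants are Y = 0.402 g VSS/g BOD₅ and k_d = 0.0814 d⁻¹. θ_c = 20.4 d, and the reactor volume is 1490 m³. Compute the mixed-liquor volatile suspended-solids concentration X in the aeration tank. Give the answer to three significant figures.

Solving the biomass balance for X: X = Y Q (S₀−S) θ_c / [V (1+k_d θ_c)] = 0.402 × 2430 × (713 − 22.5) × 20.4 / [1490 × (1 + 0.0814 × 20.4)] = 3471 mg/L.

X ≈ 3470 mg/L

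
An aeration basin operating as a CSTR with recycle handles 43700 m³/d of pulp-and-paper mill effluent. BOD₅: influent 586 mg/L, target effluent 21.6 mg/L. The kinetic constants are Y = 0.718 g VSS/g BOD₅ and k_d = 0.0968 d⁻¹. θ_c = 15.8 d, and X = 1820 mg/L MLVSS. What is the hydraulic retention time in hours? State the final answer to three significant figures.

τ ≈ 33.4 h

Rearranging the biomass balance for a CMAS with decay, V = Y·Q·ΔS·θ_c / [X·(1+k_d θ_c)] = 0.718 × 43700 × (586 − 21.6) × 15.8 / [1820 × (1 + 0.0968 × 15.8)] = 2.8×10^8 / 4604 = 60779 m³.
τ = V/Q = 60779/43700 = 1.391 d, or 33.38 h.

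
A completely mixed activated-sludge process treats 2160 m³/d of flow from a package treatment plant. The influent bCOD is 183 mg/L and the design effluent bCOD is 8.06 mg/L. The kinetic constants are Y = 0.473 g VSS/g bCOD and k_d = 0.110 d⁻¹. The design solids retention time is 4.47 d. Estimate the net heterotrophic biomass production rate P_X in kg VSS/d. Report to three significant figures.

The observed yield is Y_obs = Y/(1 + k_d·θ_c) = 0.473 / (1 + 0.110 × 4.47) = 0.473 / 1.492 = 0.3171 g VSS per g bCOD removed.
Mass of bCOD removed per day: Q(S₀ − S) = 2160 × 174.9 g/m³ = 377.9 kg/d.
So the net sludge growth is P_X = 0.3171 × 377.9 = 119.8 kg VSS/d.

P_X ≈ 120 kg VSS/d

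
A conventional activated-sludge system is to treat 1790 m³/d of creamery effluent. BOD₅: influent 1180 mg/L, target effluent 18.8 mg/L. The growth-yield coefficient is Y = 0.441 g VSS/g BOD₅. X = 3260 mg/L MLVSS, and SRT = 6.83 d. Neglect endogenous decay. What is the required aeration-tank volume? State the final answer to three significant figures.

V·X = Y·Q·ΔS·θ_c gives V = 0.441 × 1790 × (1180 − 18.8) × 6.83 / 3260 = 1920 m³.

V ≈ 1920 m³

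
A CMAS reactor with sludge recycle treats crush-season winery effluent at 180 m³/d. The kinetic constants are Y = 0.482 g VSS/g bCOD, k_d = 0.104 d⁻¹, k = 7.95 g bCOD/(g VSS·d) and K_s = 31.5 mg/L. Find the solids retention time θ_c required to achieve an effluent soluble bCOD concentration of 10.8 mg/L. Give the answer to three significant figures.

At the target effluent, Y k S/(K_s+S) = 0.482×7.95×10.8/42.30 = 0.9784 d⁻¹.
1/θ_c = 0.9784 − 0.104 = 0.8744 d⁻¹, so θ_c = 1.144 d.

θ_c ≈ 1.14 d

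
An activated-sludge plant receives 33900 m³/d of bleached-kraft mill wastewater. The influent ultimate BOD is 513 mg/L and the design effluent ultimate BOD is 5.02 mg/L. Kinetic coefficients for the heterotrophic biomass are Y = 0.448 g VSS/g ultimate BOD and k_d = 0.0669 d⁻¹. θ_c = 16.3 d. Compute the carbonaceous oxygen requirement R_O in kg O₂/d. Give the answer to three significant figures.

R_O ≈ 12000 kg O₂/d

The observed yield is Y_obs = Y/(1 + k_d·θ_c) = 0.448 / (1 + 0.0669 × 16.3) = 0.448 / 2.090 = 0.2143 g VSS per g ultimate BOD removed.
Q·(S₀ − S) = 33900 × (513 − 5.02) × 10⁻³ = 17221 kg/d removed.
Biomass synthesised: P_X = Y_obs × 17221 = 3690 kg VSS/d.
R_O = Q·ΔS − 1.42 P_X = 17221 − 5240 = 11980 kg O₂/d.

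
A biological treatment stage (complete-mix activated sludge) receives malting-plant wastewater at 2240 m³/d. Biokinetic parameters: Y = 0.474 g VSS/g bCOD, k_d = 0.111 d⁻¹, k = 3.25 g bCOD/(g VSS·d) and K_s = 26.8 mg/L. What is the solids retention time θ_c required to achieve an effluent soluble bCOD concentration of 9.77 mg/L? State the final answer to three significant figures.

Specific growth rate at S = 9.77 mg/L: μ = YkS/(K_s+S) = 0.474·3.25·9.77/(26.8+9.77) = 0.4116 d⁻¹.
Then 1/θ_c = μ − k_d = 0.4116 − 0.111 = 0.3006 d⁻¹, giving θ_c = 3.327 d.

θ_c ≈ 3.33 d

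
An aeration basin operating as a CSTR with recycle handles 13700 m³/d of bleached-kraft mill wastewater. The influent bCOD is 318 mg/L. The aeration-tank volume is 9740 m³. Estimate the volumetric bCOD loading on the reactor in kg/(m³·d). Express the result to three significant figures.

L_v ≈ 0.447 kg bCOD/(m³·d)

L_v = Q S₀ / V = 13700 × 318 × 10⁻³ / 9740 = 0.4473 kg/(m³·d).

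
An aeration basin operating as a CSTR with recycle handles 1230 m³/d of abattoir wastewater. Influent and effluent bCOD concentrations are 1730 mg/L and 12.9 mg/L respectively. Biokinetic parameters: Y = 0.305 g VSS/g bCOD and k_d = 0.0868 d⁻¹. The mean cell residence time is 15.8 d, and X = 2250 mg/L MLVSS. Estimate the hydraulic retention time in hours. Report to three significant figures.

Rearranging the biomass balance for a CMAS with decay, V = Y·Q·ΔS·θ_c / [X·(1+k_d θ_c)] = 0.305 × 1230 × (1730 − 12.9) × 15.8 / [2250 × (1 + 0.0868 × 15.8)] = 1.02×10^7 / 5336 = 1907 m³.
τ = V/Q = 1907/1230 = 1.551 d, or 37.22 h.

τ ≈ 37.2 h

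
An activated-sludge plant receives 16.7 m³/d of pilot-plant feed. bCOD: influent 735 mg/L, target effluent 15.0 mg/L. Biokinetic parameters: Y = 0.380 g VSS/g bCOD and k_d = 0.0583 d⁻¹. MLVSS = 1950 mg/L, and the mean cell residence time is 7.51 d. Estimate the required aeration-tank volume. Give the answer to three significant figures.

Rearranging the biomass balance for a CMAS with decay, V = Y·Q·ΔS·θ_c / [X·(1+k_d θ_c)] = 0.380 × 16.7 × (735 − 15.0) × 7.51 / [1950 × (1 + 0.0583 × 7.51)] = 3.43×10^4 / 2804 = 12.24 m³.

V ≈ 12.2 m³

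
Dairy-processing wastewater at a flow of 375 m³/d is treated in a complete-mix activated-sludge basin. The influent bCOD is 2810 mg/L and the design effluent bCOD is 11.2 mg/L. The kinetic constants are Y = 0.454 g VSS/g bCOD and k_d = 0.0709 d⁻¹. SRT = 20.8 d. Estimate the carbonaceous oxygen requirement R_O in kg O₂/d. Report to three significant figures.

R_O ≈ 776 kg O₂/d

Observed yield with endogenous decay: Y_obs = Y / (1 + k_d·θ_c) = 0.454 / (1 + 0.0709 × 20.8) = 0.454 / 2.475 = 0.1835 g VSS/g bCOD.
Substrate removed = Q·(S₀ − S) = 375 m³/d × (2810 − 11.2) g/m³ = 1.05×10^6 g/d = 1050 kg/d.
P_X = Y_obs·Q·(S₀ − S) = 0.1835 × 1050 = 192.5 kg VSS/d.
Carbonaceous O₂ demand = substrate oxidised − cell-mass equivalent = 1050 − 1.42 × 192.5 = 776.1 kg O₂/d.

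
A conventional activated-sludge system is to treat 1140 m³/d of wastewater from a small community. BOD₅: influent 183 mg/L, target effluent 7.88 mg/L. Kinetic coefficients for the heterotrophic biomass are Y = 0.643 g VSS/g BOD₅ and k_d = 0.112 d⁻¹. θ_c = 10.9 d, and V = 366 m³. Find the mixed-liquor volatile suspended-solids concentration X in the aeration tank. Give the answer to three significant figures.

Solving the biomass balance for X: X = Y Q (S₀−S) θ_c / [V (1+k_d θ_c)] = 0.643 × 1140 × (183 − 7.88) × 10.9 / [366 × (1 + 0.112 × 10.9)] = 1721 mg/L.

X ≈ 1720 mg/L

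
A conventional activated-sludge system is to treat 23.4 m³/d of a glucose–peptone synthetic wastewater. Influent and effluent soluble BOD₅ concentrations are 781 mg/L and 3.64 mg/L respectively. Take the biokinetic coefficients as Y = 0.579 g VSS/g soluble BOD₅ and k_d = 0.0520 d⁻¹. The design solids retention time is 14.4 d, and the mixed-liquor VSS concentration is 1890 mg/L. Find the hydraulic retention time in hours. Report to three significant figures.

Steady-state biomass mass balance: V·X·(1 + k_d·θ_c) = Y·Q·(S₀ − S)·θ_c, so V = 0.579 × 23.4 × (781 − 3.64) × 14.4 / [1890 × (1 + 0.0520 × 14.4)] = 1.52×10^5 / 3305 = 45.89 m³.
HRT = V/Q = 45.89 m³ / 23.4 m³·d⁻¹ = 1.961 d × 24 = 47.06 h.

τ ≈ 47.1 h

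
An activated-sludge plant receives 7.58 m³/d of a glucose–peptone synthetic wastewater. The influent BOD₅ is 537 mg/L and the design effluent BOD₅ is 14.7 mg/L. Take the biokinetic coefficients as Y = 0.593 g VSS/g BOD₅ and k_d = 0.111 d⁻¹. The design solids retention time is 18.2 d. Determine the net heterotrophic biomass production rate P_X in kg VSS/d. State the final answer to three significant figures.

P_X ≈ 0.777 kg VSS/d

Y_obs = Y / (1 + k_d θ_c) = 0.593 / (1 + 0.111 × 18.2) = 0.593 / 3.020 = 0.1963.
Mass of BOD₅ removed per day: Q(S₀ − S) = 7.58 × 522.3 g/m³ = 3.959 kg/d.
Biomass produced: P_X = Y_obs·Q·ΔS = 0.1963 × 3.959 ≈ 0.7773 kg VSS/d.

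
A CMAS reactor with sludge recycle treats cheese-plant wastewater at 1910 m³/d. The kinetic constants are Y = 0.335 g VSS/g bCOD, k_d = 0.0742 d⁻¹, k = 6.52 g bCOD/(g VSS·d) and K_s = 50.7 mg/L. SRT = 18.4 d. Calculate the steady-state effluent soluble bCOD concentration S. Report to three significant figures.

For a completely mixed reactor with recycle the Lawrence–McCarty relation gives S = K_s·(1 + k_d·θ_c) / [θ_c·(Y·k − k_d) − 1] = 50.7 × (1 + 0.0742 × 18.4) / [18.4 × (0.335 × 6.52 − 0.0742) − 1] = 119.9 / 37.82 = 3.170 mg/L.

S ≈ 3.17 mg/L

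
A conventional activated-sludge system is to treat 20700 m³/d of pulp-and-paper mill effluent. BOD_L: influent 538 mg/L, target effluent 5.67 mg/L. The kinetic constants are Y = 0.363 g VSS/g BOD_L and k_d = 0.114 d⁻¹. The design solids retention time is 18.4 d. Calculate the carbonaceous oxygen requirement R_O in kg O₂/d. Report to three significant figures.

R_O ≈ 9190 kg O₂/d

Correct the yield for decay: Y_obs = Y/(1 + k_d θ_c) = 0.363 / (1 + 0.114 × 18.4) = 0.363 / 3.098 = 0.1172.
Mass of BOD_L removed per day: Q(S₀ − S) = 20700 × 532.3 g/m³ = 11019 kg/d.
P_X = Y_obs·Q·(S₀ − S) = 0.1172 × 11019 = 1291 kg VSS/d.
R_O = Q·(S₀ − S) − 1.42·P_X = 11019 − 1.42 × 1291 = 9186 kg O₂/d.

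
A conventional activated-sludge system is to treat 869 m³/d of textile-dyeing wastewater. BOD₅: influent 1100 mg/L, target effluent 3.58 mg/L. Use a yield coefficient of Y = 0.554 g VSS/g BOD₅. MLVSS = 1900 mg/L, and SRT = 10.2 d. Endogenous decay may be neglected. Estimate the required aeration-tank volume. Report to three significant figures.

With k_d = 0 the design equation reduces to V = Y Q (S₀−S) θ_c / X = 0.554 × 869 × (1100 − 3.58) × 10.2 / 1900 = 2834 m³.

V ≈ 2830 m³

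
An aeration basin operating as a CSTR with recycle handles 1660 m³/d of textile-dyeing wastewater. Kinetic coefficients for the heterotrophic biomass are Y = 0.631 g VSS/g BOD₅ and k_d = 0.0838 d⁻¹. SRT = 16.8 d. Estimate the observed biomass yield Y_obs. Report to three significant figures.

Correct the yield for decay: Y_obs = Y/(1 + k_d θ_c) = 0.631 / (1 + 0.0838 × 16.8) = 0.631 / 2.408 = 0.2621.

Y_obs ≈ 0.262 g VSS/g BOD₅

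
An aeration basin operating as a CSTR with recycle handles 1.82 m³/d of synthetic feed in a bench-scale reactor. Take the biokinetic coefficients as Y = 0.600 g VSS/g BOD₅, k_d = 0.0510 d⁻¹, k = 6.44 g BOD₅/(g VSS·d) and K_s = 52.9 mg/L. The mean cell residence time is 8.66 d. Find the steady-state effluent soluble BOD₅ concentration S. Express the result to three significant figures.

S ≈ 2.38 mg/L

Effluent substrate depends only on kinetics and SRT: S = K_s(1 + k_d θ_c) / [θ_c(Yk − k_d) − 1] = 52.9 × (1 + 0.0510 × 8.66) / [8.66 × (0.600 × 6.44 − 0.0510) − 1] = 76.26 / 32.02 = 2.382 mg/L.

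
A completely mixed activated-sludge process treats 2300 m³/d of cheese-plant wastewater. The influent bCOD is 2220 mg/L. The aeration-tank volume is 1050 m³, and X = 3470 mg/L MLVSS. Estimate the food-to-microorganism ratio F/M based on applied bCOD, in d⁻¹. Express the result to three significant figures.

F/M = applied load / biomass = Q·S₀/(V·X) = 2300 × 2220 / (1050 × 3470) = 1.401 d⁻¹.

F/M ≈ 1.40 d⁻¹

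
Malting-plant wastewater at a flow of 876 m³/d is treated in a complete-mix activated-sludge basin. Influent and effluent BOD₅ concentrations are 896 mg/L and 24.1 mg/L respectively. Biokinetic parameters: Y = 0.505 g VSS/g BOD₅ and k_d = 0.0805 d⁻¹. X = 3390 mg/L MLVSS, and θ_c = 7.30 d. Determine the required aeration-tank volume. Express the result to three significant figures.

V ≈ 523 m³

Steady-state biomass mass balance: V·X·(1 + k_d·θ_c) = Y·Q·(S₀ − S)·θ_c, so V = 0.505 × 876 × (896 − 24.1) × 7.30 / [3390 × (1 + 0.0805 × 7.30)] = 2.82×10^6 / 5382 = 523.2 m³.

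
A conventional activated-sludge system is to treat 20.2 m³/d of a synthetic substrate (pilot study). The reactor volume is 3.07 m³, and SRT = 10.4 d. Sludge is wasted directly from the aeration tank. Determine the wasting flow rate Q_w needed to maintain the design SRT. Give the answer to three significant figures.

Q_w ≈ 0.295 m³/d

For wasting at MLVSS concentration, Q_w = V/θ_c = 3.070/10.4 = 0.2952 m³/d.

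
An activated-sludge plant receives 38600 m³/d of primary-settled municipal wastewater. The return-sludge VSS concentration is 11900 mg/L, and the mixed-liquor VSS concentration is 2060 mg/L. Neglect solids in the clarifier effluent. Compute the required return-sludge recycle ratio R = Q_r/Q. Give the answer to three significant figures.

R ≈ 0.209

Solids balance on the clarifier gives (1+R)X = R·X_r, so R = X/(X_r − X) = 2060 / (11900 − 2060) = 0.2093.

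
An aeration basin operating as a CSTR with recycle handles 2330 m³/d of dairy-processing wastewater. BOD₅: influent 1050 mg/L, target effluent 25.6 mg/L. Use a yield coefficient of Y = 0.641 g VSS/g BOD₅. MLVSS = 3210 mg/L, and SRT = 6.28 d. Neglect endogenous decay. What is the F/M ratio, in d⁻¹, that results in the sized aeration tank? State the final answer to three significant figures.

F/M ≈ 0.255 d⁻¹

Biomass mass balance (decay neglected): V·X = Y·Q·(S₀ − S)·θ_c, so V = 0.641 × 2330 × (1050 − 25.6) × 6.28 / 3210 = 2993 m³.
F/M = Q·S₀ / (V·X) = 2330 × 1050 / (2993 × 3210) = 0.2546 g BOD₅·(g VSS·d)⁻¹.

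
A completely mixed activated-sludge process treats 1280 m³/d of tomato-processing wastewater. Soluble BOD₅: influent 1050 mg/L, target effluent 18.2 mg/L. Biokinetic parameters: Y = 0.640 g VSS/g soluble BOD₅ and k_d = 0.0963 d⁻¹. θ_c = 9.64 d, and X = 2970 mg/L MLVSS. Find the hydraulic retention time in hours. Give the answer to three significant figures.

Steady-state biomass mass balance: V·X·(1 + k_d·θ_c) = Y·Q·(S₀ − S)·θ_c, so V = 0.640 × 1280 × (1050 − 18.2) × 9.64 / [2970 × (1 + 0.0963 × 9.64)] = 8.15×10^6 / 5727 = 1423 m³.
HRT = V/Q = 1423 m³ / 1280 m³·d⁻¹ = 1.112 d × 24 = 26.68 h.

τ ≈ 26.7 h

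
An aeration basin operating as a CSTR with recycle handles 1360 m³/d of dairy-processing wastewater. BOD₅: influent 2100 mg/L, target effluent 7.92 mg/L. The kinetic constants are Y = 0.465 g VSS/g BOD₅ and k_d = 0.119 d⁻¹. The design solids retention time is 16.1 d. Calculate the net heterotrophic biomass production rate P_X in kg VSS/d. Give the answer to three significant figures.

Observed yield with endogenous decay: Y_obs = Y / (1 + k_d·θ_c) = 0.465 / (1 + 0.119 × 16.1) = 0.465 / 2.916 = 0.1595 g VSS/g BOD₅.
ΔS = 2100 − 7.92 = 2092 mg/L, so the substrate removal rate is 1360 × 2092/1000 = 2845 kg BOD₅/d.
So the net sludge growth is P_X = 0.1595 × 2845 = 453.7 kg VSS/d.

P_X ≈ 454 kg VSS/d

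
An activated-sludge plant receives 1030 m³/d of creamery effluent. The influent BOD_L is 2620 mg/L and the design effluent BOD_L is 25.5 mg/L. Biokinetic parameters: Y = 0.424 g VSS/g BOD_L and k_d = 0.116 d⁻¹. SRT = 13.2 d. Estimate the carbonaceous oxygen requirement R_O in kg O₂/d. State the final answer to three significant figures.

R_O ≈ 2040 kg O₂/d

The observed yield is Y_obs = Y/(1 + k_d·θ_c) = 0.424 / (1 + 0.116 × 13.2) = 0.424 / 2.531 = 0.1675 g VSS per g BOD_L removed.
Mass of BOD_L removed per day: Q(S₀ − S) = 1030 × 2594 g/m³ = 2672 kg/d.
Net sludge production P_X = 0.1675 × 2672 = 447.6 kg VSS/d.
R_O = Q·(S₀ − S) − 1.42·P_X = 2672 − 1.42 × 447.6 = 2037 kg O₂/d.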